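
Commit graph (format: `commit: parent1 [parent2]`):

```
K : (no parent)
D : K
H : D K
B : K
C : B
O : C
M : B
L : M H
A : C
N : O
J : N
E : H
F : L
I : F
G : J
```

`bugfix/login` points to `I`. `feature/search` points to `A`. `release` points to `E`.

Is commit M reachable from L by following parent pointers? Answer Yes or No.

Ancestors of L (commits reachable by following parents): {B, D, H, K, L, M}.
M is in that set, so it is an ancestor of L.

Yes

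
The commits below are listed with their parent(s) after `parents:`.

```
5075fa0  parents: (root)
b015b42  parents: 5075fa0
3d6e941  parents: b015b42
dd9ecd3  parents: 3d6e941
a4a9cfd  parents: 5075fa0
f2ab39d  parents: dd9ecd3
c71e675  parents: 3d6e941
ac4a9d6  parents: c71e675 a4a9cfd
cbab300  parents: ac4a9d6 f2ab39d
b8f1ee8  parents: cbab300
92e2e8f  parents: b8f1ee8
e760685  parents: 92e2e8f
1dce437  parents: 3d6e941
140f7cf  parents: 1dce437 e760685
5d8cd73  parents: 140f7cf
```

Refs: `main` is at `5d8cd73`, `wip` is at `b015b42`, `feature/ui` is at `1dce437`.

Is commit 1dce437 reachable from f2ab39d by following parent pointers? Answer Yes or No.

No

Ancestors of f2ab39d: {3d6e941, 5075fa0, b015b42, dd9ecd3, f2ab39d}.
1dce437 is not in that set, so it is not an ancestor of f2ab39d.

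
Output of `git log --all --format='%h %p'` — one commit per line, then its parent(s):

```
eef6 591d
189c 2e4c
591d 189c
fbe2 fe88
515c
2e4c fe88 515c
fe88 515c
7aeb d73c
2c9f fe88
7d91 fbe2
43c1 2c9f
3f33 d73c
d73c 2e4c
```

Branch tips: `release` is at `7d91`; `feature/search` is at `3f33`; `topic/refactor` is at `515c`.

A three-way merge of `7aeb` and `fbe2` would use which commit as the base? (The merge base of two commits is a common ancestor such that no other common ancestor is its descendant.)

Ancestors of 7aeb: {2e4c, 515c, 7aeb, d73c, fe88}.
Ancestors of fbe2: {515c, fbe2, fe88}.
Common ancestors: {515c, fe88}.
Among these, fe88 is not an ancestor of any other common ancestor — it is the merge base.

fe88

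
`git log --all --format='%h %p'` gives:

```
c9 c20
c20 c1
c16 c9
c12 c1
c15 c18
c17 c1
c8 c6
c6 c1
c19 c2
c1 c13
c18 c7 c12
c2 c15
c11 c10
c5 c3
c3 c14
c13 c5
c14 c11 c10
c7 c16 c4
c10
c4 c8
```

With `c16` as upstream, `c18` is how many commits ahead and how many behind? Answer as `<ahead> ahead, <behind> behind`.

Reachable from c18: {c1, c10, c11, c12, c13, c14, c16, c18, c20, c3, c4, c5, c6, c7, c8, c9}.
Reachable from c16: {c1, c10, c11, c13, c14, c16, c20, c3, c5, c9}.
Only in c18's history (ahead): {c12, c18, c4, c6, c7, c8} — 6.
Only in c16's history (behind): {} — 0.

6 ahead, 0 behind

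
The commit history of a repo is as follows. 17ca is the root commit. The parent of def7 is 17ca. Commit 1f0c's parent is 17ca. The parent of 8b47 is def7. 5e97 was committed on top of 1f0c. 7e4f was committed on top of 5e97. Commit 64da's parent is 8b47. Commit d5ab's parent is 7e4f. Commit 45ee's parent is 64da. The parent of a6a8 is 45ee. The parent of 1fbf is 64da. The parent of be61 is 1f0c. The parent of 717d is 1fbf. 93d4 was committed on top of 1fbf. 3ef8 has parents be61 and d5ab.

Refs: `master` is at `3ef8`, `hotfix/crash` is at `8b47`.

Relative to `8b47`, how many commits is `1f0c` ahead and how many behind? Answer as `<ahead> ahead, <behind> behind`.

Reachable from 1f0c: {17ca, 1f0c}.
Reachable from 8b47: {17ca, 8b47, def7}.
Only in 1f0c's history (ahead): {1f0c} — 1.
Only in 8b47's history (behind): {8b47, def7} — 2.

1 ahead, 2 behind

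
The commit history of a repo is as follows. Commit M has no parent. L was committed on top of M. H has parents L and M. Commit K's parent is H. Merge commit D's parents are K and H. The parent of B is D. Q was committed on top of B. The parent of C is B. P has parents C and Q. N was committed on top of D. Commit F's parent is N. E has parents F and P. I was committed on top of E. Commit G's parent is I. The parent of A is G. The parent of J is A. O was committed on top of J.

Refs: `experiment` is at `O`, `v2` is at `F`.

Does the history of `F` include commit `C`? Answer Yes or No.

No

Ancestors of F: {D, F, H, K, L, M, N}.
C is not in that set, so it is not an ancestor of F.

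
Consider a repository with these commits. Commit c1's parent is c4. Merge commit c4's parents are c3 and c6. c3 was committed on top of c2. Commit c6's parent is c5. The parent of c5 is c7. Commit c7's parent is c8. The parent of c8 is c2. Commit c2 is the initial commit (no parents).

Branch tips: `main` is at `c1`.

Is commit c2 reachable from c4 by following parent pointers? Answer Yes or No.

Ancestors of c4 (commits reachable by following parents): {c2, c3, c4, c5, c6, c7, c8}.
c2 is in that set, so it is an ancestor of c4.

Yes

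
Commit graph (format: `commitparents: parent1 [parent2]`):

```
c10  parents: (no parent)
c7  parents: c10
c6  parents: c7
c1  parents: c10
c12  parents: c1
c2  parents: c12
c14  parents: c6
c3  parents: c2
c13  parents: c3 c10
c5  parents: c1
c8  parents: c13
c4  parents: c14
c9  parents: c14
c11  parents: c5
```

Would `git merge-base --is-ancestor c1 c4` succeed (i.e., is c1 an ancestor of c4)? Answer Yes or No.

Ancestors of c4: {c10, c14, c4, c6, c7}.
c1 is not in that set, so it is not an ancestor of c4.

No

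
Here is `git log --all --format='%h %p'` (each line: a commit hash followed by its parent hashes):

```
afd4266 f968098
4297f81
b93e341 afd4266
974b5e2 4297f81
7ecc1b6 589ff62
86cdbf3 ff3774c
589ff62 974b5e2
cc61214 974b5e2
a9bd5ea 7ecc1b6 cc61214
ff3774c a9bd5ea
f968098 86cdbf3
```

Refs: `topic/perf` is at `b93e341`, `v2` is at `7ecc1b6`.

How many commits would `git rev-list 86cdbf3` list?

8

Walking parent pointers from 86cdbf3: reachable set = {4297f81, 589ff62, 7ecc1b6, 86cdbf3, 974b5e2, a9bd5ea, cc61214, ff3774c}.
That is 8 commits.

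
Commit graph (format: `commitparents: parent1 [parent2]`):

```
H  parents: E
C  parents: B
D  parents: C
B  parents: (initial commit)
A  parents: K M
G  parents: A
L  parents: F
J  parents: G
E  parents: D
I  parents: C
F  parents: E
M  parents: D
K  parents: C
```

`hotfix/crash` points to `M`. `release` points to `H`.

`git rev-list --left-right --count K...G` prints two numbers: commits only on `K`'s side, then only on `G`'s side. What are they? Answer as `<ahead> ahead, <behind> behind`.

0 ahead, 4 behind

Reachable from K: {B, C, K}.
Reachable from G: {A, B, C, D, G, K, M}.
Only in K's history (ahead): {} — 0.
Only in G's history (behind): {A, D, G, M} — 4.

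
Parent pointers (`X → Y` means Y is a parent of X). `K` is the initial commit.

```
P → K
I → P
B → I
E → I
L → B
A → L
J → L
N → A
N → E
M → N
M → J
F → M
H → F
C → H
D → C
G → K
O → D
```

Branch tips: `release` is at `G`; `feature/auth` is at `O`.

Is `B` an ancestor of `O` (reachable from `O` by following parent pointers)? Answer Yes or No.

Yes

Ancestors of O (commits reachable by following parents): {A, B, C, D, E, F, H, I, J, K, L, M, N, O, P}.
B is in that set, so it is an ancestor of O.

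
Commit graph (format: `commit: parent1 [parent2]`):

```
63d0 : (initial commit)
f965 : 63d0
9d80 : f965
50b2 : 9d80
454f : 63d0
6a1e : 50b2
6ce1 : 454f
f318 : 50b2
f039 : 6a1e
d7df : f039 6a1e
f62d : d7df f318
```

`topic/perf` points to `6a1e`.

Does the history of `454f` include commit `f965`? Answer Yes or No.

No

Ancestors of 454f: {454f, 63d0}.
f965 is not in that set, so it is not an ancestor of 454f.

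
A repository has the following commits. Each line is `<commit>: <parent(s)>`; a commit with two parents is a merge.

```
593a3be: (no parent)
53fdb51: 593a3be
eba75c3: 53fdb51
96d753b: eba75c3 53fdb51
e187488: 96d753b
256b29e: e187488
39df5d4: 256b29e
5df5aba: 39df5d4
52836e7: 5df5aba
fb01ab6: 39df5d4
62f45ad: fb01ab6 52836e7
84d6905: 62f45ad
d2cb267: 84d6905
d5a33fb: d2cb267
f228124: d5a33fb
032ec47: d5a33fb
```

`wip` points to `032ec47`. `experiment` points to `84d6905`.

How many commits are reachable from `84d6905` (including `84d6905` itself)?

Walking parent pointers from 84d6905: reachable set = {256b29e, 39df5d4, 52836e7, 53fdb51, 593a3be, 5df5aba, 62f45ad, 84d6905, 96d753b, e187488, eba75c3, fb01ab6}.
That is 12 commits.

12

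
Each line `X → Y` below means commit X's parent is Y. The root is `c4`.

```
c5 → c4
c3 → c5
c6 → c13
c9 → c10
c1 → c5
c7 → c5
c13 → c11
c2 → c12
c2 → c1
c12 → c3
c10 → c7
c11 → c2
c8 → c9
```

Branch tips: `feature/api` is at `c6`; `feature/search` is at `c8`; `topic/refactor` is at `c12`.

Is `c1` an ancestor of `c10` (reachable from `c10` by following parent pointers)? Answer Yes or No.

No

Ancestors of c10: {c10, c4, c5, c7}.
c1 is not in that set, so it is not an ancestor of c10.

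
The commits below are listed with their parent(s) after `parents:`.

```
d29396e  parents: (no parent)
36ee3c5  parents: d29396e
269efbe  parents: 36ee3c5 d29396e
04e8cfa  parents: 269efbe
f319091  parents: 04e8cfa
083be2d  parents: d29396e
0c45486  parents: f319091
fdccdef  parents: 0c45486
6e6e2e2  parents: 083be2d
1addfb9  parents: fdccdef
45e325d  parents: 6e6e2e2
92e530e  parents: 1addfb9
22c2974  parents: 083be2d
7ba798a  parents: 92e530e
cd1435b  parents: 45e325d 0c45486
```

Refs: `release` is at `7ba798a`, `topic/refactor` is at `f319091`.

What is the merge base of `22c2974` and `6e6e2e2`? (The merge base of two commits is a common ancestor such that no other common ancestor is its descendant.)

083be2d

Ancestors of 22c2974: {083be2d, 22c2974, d29396e}.
Ancestors of 6e6e2e2: {083be2d, 6e6e2e2, d29396e}.
Common ancestors: {083be2d, d29396e}.
Among these, 083be2d is not an ancestor of any other common ancestor — it is the merge base.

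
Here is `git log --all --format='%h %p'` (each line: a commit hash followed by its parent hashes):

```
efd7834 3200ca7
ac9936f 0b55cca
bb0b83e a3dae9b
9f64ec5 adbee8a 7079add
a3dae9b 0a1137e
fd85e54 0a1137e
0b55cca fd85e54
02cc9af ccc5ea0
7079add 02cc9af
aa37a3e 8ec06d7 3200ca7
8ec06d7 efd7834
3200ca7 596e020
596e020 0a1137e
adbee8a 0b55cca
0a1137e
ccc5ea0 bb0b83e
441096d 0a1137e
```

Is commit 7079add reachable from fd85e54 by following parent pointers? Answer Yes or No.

Ancestors of fd85e54: {0a1137e, fd85e54}.
7079add is not in that set, so it is not an ancestor of fd85e54.

No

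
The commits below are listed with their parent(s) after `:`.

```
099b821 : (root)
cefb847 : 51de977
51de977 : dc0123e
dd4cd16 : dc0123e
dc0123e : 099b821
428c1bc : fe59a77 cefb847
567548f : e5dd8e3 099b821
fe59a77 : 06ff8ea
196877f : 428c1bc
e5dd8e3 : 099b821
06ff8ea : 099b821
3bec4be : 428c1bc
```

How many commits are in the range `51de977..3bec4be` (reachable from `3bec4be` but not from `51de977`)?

5

Reachable from 3bec4be: {06ff8ea, 099b821, 3bec4be, 428c1bc, 51de977, cefb847, dc0123e, fe59a77}.
Reachable from 51de977: {099b821, 51de977, dc0123e}.
In 3bec4be's history but not 51de977's: {06ff8ea, 3bec4be, 428c1bc, cefb847, fe59a77} — 5 commits.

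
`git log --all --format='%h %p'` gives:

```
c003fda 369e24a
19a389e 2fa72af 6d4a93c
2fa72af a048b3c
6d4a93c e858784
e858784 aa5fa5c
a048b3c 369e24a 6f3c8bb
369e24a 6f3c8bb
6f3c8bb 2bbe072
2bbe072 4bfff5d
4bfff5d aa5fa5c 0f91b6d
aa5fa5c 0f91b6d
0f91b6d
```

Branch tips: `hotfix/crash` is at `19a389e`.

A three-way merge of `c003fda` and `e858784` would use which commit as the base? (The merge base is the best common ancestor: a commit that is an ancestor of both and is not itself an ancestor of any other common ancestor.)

Ancestors of c003fda: {0f91b6d, 2bbe072, 369e24a, 4bfff5d, 6f3c8bb, aa5fa5c, c003fda}.
Ancestors of e858784: {0f91b6d, aa5fa5c, e858784}.
Common ancestors: {0f91b6d, aa5fa5c}.
Among these, aa5fa5c is not an ancestor of any other common ancestor — it is the merge base.

aa5fa5c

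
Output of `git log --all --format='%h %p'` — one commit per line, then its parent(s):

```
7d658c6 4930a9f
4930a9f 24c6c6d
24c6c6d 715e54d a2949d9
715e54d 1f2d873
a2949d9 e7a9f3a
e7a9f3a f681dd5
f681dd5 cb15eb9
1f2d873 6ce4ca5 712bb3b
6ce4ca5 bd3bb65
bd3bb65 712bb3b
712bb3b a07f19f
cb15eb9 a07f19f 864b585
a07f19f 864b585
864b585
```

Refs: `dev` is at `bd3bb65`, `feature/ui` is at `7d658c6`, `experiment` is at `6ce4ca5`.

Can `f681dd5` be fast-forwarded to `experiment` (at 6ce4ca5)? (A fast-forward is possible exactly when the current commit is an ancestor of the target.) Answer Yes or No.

A fast-forward from f681dd5 to 6ce4ca5 is possible iff f681dd5 is an ancestor of 6ce4ca5.
Ancestors of 6ce4ca5: {6ce4ca5, 712bb3b, 864b585, a07f19f, bd3bb65}.
f681dd5 is not among them, so fast-forward is not possible.

No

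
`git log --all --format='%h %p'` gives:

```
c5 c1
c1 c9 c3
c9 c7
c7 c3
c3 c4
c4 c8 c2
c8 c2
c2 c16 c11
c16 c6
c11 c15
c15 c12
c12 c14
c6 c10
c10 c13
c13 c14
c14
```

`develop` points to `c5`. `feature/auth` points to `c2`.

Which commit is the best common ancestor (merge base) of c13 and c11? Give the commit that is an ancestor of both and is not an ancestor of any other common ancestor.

c14

Ancestors of c13: {c13, c14}.
Ancestors of c11: {c11, c12, c14, c15}.
Common ancestors: {c14}.
The only common ancestor is c14, so it is the merge base.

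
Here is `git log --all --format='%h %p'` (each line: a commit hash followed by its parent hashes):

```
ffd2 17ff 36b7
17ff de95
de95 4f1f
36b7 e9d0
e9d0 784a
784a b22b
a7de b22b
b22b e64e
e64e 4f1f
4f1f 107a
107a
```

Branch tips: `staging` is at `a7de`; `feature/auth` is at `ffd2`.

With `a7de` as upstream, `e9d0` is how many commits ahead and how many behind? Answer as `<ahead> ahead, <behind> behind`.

2 ahead, 1 behind

Reachable from e9d0: {107a, 4f1f, 784a, b22b, e64e, e9d0}.
Reachable from a7de: {107a, 4f1f, a7de, b22b, e64e}.
Only in e9d0's history (ahead): {784a, e9d0} — 2.
Only in a7de's history (behind): {a7de} — 1.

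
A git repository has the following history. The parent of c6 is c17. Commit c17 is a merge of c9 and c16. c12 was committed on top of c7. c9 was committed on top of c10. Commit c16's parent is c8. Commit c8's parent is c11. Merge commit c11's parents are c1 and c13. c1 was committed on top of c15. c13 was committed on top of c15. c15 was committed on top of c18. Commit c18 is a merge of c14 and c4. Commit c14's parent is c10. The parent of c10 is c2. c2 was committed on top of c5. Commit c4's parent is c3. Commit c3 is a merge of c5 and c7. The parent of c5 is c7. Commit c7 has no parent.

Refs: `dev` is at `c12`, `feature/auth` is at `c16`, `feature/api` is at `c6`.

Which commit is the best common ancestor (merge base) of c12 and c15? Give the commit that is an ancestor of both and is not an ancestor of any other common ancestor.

c7

Ancestors of c12: {c12, c7}.
Ancestors of c15: {c10, c14, c15, c18, c2, c3, c4, c5, c7}.
Common ancestors: {c7}.
The only common ancestor is c7, so it is the merge base.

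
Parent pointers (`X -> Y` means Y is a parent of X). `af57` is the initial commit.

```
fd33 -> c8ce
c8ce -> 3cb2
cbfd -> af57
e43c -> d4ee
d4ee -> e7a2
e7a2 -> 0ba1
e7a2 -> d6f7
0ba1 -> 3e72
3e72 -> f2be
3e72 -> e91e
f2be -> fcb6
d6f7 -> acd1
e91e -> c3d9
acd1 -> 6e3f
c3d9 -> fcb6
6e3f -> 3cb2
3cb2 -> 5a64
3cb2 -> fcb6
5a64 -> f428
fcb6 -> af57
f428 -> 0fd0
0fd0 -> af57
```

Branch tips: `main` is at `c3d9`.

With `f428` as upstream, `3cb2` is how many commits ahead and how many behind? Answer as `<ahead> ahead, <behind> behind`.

3 ahead, 0 behind

Reachable from 3cb2: {0fd0, 3cb2, 5a64, af57, f428, fcb6}.
Reachable from f428: {0fd0, af57, f428}.
Only in 3cb2's history (ahead): {3cb2, 5a64, fcb6} — 3.
Only in f428's history (behind): {} — 0.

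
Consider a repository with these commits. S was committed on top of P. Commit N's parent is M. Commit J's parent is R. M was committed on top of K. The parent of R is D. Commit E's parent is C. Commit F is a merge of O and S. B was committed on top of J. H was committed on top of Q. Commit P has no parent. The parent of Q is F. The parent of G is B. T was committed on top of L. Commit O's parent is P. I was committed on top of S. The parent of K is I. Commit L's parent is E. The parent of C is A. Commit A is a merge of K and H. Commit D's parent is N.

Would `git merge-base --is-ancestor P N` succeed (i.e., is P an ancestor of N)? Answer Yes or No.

Ancestors of N (commits reachable by following parents): {I, K, M, N, P, S}.
P is in that set, so it is an ancestor of N.

Yes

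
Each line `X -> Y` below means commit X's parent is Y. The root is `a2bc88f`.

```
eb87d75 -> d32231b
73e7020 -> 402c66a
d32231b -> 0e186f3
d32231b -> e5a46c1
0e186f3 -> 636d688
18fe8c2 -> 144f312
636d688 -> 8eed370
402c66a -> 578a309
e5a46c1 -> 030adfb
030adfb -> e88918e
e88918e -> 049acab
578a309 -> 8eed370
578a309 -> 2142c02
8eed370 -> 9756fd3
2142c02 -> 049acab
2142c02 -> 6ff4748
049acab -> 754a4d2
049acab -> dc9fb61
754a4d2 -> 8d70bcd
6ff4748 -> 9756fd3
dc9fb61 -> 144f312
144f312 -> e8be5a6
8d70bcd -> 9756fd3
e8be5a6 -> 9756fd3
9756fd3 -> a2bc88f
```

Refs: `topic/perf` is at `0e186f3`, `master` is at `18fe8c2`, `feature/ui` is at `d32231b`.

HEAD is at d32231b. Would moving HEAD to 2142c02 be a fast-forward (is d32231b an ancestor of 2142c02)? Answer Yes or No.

A fast-forward from d32231b to 2142c02 is possible iff d32231b is an ancestor of 2142c02.
Ancestors of 2142c02: {049acab, 144f312, 2142c02, 6ff4748, 754a4d2, 8d70bcd, 9756fd3, a2bc88f, dc9fb61, e8be5a6}.
d32231b is not among them, so fast-forward is not possible.

No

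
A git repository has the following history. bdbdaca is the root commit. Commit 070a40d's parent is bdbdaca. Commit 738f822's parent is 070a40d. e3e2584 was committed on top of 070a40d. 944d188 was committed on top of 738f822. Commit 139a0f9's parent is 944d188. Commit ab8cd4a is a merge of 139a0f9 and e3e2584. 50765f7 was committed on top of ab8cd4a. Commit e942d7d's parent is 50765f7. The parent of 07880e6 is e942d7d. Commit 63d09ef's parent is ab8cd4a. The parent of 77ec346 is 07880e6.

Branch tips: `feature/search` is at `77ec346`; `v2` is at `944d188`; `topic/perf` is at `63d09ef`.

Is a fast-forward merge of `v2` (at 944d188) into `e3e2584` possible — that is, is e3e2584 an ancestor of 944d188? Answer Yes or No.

A fast-forward from e3e2584 to 944d188 is possible iff e3e2584 is an ancestor of 944d188.
Ancestors of 944d188: {070a40d, 738f822, 944d188, bdbdaca}.
e3e2584 is not among them, so fast-forward is not possible.

No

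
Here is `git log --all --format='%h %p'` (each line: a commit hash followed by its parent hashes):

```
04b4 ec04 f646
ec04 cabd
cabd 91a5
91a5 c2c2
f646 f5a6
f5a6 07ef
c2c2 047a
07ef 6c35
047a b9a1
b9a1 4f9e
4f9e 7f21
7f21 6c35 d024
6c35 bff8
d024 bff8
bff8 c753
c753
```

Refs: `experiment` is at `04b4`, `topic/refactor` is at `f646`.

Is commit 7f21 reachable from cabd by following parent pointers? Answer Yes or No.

Ancestors of cabd (commits reachable by following parents): {047a, 4f9e, 6c35, 7f21, 91a5, b9a1, bff8, c2c2, c753, cabd, d024}.
7f21 is in that set, so it is an ancestor of cabd.

Yes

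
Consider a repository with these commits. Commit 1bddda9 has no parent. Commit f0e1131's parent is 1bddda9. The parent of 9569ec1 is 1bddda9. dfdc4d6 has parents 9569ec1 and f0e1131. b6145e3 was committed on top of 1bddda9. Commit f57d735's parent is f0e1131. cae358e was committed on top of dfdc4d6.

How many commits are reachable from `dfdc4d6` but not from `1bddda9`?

3

Reachable from dfdc4d6: {1bddda9, 9569ec1, dfdc4d6, f0e1131}.
Reachable from 1bddda9: {1bddda9}.
In dfdc4d6's history but not 1bddda9's: {9569ec1, dfdc4d6, f0e1131} — 3 commits.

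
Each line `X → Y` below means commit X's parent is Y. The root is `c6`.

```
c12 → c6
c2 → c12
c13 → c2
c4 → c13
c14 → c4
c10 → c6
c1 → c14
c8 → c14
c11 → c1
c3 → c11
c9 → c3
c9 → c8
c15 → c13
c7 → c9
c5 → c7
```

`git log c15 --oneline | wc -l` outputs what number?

5

Walking parent pointers from c15: reachable set = {c12, c13, c15, c2, c6}.
That is 5 commits.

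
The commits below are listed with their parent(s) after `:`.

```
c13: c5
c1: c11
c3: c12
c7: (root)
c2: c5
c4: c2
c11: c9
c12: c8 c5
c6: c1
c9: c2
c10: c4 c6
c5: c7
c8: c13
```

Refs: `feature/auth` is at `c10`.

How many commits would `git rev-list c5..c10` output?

7

Reachable from c10: {c1, c10, c11, c2, c4, c5, c6, c7, c9}.
Reachable from c5: {c5, c7}.
In c10's history but not c5's: {c1, c10, c11, c2, c4, c6, c9} — 7 commits.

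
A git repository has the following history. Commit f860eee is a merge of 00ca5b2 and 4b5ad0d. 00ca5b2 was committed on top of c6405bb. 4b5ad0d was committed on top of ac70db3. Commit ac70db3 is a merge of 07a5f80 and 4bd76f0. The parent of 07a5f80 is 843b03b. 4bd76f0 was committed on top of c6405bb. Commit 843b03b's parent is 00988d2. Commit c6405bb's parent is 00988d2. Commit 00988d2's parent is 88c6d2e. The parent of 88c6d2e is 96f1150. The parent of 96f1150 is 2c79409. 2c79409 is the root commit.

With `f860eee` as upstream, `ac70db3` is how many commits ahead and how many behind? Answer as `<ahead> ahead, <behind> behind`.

0 ahead, 3 behind

Reachable from ac70db3: {00988d2, 07a5f80, 2c79409, 4bd76f0, 843b03b, 88c6d2e, 96f1150, ac70db3, c6405bb}.
Reachable from f860eee: {00988d2, 00ca5b2, 07a5f80, 2c79409, 4b5ad0d, 4bd76f0, 843b03b, 88c6d2e, 96f1150, ac70db3, c6405bb, f860eee}.
Only in ac70db3's history (ahead): {} — 0.
Only in f860eee's history (behind): {00ca5b2, 4b5ad0d, f860eee} — 3.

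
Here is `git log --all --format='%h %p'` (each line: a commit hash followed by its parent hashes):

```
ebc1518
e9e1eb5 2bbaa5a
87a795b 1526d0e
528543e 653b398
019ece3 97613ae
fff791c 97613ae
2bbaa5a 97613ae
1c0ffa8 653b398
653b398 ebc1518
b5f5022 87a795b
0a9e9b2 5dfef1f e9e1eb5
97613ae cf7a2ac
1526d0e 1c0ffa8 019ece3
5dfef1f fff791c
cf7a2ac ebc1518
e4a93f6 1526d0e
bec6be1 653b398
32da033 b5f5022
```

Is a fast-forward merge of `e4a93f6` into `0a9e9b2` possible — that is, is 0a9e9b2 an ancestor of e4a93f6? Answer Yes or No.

No

A fast-forward from 0a9e9b2 to e4a93f6 is possible iff 0a9e9b2 is an ancestor of e4a93f6.
Ancestors of e4a93f6: {019ece3, 1526d0e, 1c0ffa8, 653b398, 97613ae, cf7a2ac, e4a93f6, ebc1518}.
0a9e9b2 is not among them, so fast-forward is not possible.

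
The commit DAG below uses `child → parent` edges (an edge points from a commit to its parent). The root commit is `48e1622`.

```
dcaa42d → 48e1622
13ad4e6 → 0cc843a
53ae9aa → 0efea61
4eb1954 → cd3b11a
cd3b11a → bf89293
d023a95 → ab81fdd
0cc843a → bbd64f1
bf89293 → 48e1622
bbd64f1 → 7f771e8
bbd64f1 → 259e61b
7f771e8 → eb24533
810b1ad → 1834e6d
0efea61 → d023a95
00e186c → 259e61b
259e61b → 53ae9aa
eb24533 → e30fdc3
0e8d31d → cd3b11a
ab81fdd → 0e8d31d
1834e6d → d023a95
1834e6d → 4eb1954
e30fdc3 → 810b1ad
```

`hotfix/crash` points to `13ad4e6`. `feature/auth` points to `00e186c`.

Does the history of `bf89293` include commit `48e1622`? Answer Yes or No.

Yes

Ancestors of bf89293 (commits reachable by following parents): {48e1622, bf89293}.
48e1622 is in that set, so it is an ancestor of bf89293.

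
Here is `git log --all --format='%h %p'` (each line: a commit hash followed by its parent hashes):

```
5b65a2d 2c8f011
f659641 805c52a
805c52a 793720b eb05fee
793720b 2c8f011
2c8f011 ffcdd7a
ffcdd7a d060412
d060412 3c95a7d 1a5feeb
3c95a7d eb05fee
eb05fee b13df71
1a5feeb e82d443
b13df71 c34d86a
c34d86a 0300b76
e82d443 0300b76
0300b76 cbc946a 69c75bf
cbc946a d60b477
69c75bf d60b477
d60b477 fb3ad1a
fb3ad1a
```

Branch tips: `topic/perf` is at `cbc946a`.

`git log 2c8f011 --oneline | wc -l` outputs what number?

Walking parent pointers from 2c8f011: reachable set = {0300b76, 1a5feeb, 2c8f011, 3c95a7d, 69c75bf, b13df71, c34d86a, cbc946a, d060412, d60b477, e82d443, eb05fee, fb3ad1a, ffcdd7a}.
That is 14 commits.

14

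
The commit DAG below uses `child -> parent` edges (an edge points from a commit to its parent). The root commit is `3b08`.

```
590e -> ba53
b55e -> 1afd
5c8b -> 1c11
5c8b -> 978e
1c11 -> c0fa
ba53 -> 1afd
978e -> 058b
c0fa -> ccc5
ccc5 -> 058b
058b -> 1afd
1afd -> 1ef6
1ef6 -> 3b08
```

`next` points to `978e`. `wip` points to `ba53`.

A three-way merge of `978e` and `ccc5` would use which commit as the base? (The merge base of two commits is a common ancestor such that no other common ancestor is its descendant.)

Ancestors of 978e: {058b, 1afd, 1ef6, 3b08, 978e}.
Ancestors of ccc5: {058b, 1afd, 1ef6, 3b08, ccc5}.
Common ancestors: {058b, 1afd, 1ef6, 3b08}.
Among these, 058b is not an ancestor of any other common ancestor — it is the merge base.

058b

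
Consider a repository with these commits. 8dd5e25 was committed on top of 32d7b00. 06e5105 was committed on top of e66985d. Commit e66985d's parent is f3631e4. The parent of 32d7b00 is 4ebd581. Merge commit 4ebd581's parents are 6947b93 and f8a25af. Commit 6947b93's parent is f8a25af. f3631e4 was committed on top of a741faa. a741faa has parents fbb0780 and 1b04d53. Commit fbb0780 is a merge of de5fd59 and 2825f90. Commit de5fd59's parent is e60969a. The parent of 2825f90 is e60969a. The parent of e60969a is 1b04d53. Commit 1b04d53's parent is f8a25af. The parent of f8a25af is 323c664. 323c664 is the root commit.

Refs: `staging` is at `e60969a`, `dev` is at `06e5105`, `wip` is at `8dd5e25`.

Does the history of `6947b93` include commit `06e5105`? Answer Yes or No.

No

Ancestors of 6947b93: {323c664, 6947b93, f8a25af}.
06e5105 is not in that set, so it is not an ancestor of 6947b93.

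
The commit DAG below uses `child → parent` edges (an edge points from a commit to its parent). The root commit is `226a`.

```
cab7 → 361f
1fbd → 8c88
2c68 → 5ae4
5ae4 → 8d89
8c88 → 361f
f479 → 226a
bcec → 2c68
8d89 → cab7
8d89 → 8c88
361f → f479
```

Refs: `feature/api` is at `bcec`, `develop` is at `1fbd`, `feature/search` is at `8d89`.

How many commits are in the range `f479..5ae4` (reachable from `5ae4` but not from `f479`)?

5

Reachable from 5ae4: {226a, 361f, 5ae4, 8c88, 8d89, cab7, f479}.
Reachable from f479: {226a, f479}.
In 5ae4's history but not f479's: {361f, 5ae4, 8c88, 8d89, cab7} — 5 commits.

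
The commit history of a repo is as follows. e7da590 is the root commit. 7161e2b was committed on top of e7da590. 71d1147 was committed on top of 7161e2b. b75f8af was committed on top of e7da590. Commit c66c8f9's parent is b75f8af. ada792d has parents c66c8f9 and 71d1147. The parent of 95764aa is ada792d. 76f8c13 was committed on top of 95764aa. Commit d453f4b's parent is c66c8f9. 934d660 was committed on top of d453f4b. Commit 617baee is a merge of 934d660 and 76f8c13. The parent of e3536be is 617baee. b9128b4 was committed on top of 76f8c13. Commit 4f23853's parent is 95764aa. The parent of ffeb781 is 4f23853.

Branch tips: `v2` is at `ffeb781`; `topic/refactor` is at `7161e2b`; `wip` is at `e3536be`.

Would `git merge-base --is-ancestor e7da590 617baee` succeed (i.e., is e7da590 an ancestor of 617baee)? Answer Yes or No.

Yes

Ancestors of 617baee (commits reachable by following parents): {617baee, 7161e2b, 71d1147, 76f8c13, 934d660, 95764aa, ada792d, b75f8af, c66c8f9, d453f4b, e7da590}.
e7da590 is in that set, so it is an ancestor of 617baee.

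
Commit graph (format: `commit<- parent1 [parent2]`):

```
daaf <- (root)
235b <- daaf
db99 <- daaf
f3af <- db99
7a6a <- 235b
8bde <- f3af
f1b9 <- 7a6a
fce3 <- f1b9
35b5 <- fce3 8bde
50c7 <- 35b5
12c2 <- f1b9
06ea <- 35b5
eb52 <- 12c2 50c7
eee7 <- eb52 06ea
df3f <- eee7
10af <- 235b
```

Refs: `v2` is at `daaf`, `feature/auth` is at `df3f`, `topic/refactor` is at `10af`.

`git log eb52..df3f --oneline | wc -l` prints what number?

3

Reachable from df3f: {06ea, 12c2, 235b, 35b5, 50c7, 7a6a, 8bde, daaf, db99, df3f, eb52, eee7, f1b9, f3af, fce3}.
Reachable from eb52: {12c2, 235b, 35b5, 50c7, 7a6a, 8bde, daaf, db99, eb52, f1b9, f3af, fce3}.
In df3f's history but not eb52's: {06ea, df3f, eee7} — 3 commits.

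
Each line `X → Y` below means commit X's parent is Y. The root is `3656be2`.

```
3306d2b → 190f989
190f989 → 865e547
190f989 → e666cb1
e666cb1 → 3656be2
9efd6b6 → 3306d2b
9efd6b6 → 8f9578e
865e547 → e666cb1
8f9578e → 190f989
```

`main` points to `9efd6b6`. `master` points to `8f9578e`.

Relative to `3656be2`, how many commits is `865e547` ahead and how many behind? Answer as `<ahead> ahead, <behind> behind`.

2 ahead, 0 behind

Reachable from 865e547: {3656be2, 865e547, e666cb1}.
Reachable from 3656be2: {3656be2}.
Only in 865e547's history (ahead): {865e547, e666cb1} — 2.
Only in 3656be2's history (behind): {} — 0.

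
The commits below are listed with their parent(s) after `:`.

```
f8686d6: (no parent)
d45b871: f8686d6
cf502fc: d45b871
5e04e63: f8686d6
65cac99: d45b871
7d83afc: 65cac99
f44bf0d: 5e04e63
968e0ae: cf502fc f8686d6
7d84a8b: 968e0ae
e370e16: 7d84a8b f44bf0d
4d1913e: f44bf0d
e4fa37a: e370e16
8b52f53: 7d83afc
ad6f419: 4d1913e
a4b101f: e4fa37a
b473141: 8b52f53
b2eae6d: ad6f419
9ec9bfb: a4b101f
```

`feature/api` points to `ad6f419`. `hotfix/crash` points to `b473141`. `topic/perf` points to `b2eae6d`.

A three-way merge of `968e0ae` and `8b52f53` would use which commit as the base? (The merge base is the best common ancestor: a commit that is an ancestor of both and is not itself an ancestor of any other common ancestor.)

Ancestors of 968e0ae: {968e0ae, cf502fc, d45b871, f8686d6}.
Ancestors of 8b52f53: {65cac99, 7d83afc, 8b52f53, d45b871, f8686d6}.
Common ancestors: {d45b871, f8686d6}.
Among these, d45b871 is not an ancestor of any other common ancestor — it is the merge base.

d45b871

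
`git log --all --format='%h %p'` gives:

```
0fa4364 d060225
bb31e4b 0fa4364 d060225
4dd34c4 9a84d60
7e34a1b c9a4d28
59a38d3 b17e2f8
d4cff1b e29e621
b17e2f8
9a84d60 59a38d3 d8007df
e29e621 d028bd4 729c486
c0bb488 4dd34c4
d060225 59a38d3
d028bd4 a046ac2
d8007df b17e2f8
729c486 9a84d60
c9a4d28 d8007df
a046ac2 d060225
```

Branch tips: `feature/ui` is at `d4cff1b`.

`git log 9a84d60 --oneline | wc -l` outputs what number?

Walking parent pointers from 9a84d60: reachable set = {59a38d3, 9a84d60, b17e2f8, d8007df}.
That is 4 commits.

4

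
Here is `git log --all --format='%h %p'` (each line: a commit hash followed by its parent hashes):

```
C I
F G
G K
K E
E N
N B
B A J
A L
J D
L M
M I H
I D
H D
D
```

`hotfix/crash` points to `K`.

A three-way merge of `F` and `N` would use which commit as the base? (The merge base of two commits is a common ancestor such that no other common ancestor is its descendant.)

Ancestors of F: {A, B, D, E, F, G, H, I, J, K, L, M, N}.
Ancestors of N: {A, B, D, H, I, J, L, M, N}.
Common ancestors: {A, B, D, H, I, J, L, M, N}.
Among these, N is not an ancestor of any other common ancestor — it is the merge base.

N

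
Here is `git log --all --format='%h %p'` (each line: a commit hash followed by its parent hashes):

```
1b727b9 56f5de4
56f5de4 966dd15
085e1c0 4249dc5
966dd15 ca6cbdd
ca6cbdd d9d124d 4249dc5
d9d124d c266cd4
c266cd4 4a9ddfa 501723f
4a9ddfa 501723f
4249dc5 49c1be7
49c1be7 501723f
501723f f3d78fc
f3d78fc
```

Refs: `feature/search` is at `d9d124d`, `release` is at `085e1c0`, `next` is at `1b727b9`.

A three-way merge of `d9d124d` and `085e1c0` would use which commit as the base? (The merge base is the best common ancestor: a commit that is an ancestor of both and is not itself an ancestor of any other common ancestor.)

501723f

Ancestors of d9d124d: {4a9ddfa, 501723f, c266cd4, d9d124d, f3d78fc}.
Ancestors of 085e1c0: {085e1c0, 4249dc5, 49c1be7, 501723f, f3d78fc}.
Common ancestors: {501723f, f3d78fc}.
Among these, 501723f is not an ancestor of any other common ancestor — it is the merge base.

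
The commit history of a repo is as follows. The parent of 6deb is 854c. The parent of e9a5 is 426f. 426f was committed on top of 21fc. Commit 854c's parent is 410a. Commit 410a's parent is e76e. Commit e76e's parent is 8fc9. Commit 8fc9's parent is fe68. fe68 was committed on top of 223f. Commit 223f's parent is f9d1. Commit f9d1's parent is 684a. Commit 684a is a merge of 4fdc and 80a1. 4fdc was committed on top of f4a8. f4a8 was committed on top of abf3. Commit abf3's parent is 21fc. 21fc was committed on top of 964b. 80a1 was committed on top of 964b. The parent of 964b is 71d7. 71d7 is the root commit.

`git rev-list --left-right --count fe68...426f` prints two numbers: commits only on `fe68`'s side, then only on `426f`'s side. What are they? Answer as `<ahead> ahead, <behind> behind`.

8 ahead, 1 behind

Reachable from fe68: {21fc, 223f, 4fdc, 684a, 71d7, 80a1, 964b, abf3, f4a8, f9d1, fe68}.
Reachable from 426f: {21fc, 426f, 71d7, 964b}.
Only in fe68's history (ahead): {223f, 4fdc, 684a, 80a1, abf3, f4a8, f9d1, fe68} — 8.
Only in 426f's history (behind): {426f} — 1.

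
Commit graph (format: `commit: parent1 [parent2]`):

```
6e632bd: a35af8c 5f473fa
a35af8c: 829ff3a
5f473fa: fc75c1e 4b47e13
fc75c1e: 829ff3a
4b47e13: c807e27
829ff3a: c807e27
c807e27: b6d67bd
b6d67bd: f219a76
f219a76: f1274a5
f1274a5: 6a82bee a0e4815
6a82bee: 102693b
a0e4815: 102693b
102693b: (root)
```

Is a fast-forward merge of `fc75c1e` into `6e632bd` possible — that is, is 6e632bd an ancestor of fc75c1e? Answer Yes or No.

No

A fast-forward from 6e632bd to fc75c1e is possible iff 6e632bd is an ancestor of fc75c1e.
Ancestors of fc75c1e: {102693b, 6a82bee, 829ff3a, a0e4815, b6d67bd, c807e27, f1274a5, f219a76, fc75c1e}.
6e632bd is not among them, so fast-forward is not possible.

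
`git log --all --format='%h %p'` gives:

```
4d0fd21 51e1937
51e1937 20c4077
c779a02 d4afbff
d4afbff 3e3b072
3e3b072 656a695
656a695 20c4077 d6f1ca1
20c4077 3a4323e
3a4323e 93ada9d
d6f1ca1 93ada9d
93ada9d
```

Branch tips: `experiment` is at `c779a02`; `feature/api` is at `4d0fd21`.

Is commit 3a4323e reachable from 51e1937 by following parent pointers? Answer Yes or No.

Yes

Ancestors of 51e1937 (commits reachable by following parents): {20c4077, 3a4323e, 51e1937, 93ada9d}.
3a4323e is in that set, so it is an ancestor of 51e1937.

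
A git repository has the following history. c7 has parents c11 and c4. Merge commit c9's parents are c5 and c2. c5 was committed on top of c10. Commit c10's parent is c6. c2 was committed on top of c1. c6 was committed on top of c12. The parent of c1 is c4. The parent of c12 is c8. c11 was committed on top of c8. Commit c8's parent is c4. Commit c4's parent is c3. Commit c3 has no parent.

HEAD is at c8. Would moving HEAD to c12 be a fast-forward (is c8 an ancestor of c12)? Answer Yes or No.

Yes

A fast-forward from c8 to c12 is possible iff c8 is an ancestor of c12.
Ancestors of c12: {c12, c3, c4, c8}.
c8 is among them, so fast-forward is possible.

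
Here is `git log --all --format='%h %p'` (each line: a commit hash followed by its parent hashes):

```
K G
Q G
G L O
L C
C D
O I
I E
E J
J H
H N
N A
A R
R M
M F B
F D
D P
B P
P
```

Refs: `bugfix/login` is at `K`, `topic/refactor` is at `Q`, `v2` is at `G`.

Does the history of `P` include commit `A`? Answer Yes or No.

Ancestors of P: {P}.
A is not in that set, so it is not an ancestor of P.

No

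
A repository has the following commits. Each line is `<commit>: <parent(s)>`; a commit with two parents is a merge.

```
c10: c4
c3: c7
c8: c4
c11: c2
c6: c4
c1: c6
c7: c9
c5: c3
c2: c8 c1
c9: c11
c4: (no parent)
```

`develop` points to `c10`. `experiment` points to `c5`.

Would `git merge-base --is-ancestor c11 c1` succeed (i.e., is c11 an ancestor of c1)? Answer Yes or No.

No

Ancestors of c1: {c1, c4, c6}.
c11 is not in that set, so it is not an ancestor of c1.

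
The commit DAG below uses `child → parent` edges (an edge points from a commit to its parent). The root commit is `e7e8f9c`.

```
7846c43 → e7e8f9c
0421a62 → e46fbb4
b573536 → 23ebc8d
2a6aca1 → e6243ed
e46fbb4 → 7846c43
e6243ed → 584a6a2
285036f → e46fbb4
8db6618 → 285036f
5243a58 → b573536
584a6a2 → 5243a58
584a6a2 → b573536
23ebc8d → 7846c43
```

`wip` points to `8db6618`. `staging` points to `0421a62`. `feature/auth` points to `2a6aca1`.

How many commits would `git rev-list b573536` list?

4

Walking parent pointers from b573536: reachable set = {23ebc8d, 7846c43, b573536, e7e8f9c}.
That is 4 commits.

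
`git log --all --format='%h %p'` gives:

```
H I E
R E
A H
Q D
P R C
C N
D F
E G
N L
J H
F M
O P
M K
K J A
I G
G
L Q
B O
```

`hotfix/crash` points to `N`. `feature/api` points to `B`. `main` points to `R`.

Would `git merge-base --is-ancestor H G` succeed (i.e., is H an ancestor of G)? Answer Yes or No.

Ancestors of G: {G}.
H is not in that set, so it is not an ancestor of G.

No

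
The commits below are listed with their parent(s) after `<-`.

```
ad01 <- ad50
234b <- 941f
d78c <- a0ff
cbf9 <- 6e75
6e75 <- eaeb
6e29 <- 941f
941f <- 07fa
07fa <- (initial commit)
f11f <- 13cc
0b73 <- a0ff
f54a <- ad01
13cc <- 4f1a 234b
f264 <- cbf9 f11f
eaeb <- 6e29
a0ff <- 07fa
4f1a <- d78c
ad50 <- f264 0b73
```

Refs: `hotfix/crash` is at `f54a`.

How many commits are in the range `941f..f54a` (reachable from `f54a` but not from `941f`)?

Reachable from f54a: {07fa, 0b73, 13cc, 234b, 4f1a, 6e29, 6e75, 941f, a0ff, ad01, ad50, cbf9, d78c, eaeb, f11f, f264, f54a}.
Reachable from 941f: {07fa, 941f}.
In f54a's history but not 941f's: {0b73, 13cc, 234b, 4f1a, 6e29, 6e75, a0ff, ad01, ad50, cbf9, d78c, eaeb, f11f, f264, f54a} — 15 commits.

15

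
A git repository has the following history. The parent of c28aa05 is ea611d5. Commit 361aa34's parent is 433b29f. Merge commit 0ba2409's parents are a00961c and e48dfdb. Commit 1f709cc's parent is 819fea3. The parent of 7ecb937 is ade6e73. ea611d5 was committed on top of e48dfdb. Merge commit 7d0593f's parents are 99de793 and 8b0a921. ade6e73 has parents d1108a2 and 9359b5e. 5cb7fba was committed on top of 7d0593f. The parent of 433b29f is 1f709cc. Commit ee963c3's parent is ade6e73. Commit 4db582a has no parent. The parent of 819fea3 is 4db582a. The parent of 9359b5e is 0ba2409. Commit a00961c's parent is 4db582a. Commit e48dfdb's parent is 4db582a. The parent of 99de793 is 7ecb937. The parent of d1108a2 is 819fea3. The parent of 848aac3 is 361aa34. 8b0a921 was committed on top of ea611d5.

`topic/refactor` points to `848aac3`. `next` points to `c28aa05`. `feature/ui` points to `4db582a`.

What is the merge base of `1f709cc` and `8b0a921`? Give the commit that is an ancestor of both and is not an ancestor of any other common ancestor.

4db582a

Ancestors of 1f709cc: {1f709cc, 4db582a, 819fea3}.
Ancestors of 8b0a921: {4db582a, 8b0a921, e48dfdb, ea611d5}.
Common ancestors: {4db582a}.
The only common ancestor is 4db582a, so it is the merge base.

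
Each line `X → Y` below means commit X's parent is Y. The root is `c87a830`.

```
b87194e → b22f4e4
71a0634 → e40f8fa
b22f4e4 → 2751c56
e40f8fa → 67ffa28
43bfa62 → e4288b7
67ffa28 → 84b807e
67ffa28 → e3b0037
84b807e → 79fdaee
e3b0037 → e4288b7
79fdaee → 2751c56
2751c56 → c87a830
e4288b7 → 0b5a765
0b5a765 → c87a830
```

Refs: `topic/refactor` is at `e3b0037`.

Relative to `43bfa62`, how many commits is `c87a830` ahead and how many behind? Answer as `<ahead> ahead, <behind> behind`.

0 ahead, 3 behind

Reachable from c87a830: {c87a830}.
Reachable from 43bfa62: {0b5a765, 43bfa62, c87a830, e4288b7}.
Only in c87a830's history (ahead): {} — 0.
Only in 43bfa62's history (behind): {0b5a765, 43bfa62, e4288b7} — 3.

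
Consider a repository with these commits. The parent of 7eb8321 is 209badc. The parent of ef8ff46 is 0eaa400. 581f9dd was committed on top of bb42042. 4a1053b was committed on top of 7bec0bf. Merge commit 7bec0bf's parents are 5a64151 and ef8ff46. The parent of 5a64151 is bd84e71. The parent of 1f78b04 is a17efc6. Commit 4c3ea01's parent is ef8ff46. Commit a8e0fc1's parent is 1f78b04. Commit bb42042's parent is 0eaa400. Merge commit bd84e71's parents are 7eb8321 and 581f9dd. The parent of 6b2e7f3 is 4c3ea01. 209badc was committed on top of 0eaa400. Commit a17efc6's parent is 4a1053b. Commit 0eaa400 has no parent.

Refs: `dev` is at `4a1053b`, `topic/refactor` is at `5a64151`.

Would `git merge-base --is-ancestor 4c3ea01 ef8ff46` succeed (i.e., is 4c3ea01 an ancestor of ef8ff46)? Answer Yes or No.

Ancestors of ef8ff46: {0eaa400, ef8ff46}.
4c3ea01 is not in that set, so it is not an ancestor of ef8ff46.

No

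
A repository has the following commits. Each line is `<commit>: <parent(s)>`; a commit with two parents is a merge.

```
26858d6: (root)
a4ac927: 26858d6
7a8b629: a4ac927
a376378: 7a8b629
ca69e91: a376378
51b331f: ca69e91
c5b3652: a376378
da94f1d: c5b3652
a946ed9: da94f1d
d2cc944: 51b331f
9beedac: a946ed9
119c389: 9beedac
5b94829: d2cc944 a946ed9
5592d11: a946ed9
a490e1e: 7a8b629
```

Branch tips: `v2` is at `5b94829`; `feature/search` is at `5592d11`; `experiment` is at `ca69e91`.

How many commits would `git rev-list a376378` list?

Walking parent pointers from a376378: reachable set = {26858d6, 7a8b629, a376378, a4ac927}.
That is 4 commits.

4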